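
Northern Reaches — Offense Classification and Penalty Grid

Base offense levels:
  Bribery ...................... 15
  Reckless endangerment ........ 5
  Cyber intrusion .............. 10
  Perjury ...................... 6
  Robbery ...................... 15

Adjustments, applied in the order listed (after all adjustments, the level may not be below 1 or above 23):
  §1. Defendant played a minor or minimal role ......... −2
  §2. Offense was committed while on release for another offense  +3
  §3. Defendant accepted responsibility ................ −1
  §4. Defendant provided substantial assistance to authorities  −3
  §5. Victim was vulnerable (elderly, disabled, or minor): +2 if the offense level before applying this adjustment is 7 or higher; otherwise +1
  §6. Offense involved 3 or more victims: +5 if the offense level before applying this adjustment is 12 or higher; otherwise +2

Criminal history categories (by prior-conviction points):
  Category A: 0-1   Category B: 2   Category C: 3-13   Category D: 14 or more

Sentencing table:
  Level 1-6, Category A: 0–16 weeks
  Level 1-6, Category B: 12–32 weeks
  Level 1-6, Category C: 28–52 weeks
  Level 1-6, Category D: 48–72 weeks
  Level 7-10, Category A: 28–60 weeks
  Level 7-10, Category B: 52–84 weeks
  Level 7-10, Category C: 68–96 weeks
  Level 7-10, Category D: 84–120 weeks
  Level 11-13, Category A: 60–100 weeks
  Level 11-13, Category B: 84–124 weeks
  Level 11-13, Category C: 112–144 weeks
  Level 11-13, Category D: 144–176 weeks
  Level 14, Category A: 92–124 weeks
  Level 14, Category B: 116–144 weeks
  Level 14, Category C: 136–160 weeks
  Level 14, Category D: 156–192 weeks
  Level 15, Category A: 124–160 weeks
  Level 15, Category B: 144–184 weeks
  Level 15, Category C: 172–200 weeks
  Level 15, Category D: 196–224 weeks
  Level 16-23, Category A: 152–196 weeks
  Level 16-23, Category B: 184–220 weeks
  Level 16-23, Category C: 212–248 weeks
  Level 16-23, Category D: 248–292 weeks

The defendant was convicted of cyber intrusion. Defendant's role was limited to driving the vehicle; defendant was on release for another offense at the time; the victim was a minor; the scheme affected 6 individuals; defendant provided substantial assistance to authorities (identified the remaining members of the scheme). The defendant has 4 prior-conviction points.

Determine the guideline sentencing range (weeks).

112-144 weeks

Base offense level for cyber intrusion: 10.
§1 applies: 10 − 2 = 8.
§2 applies: 8 + 3 = 11.
§3 does not apply.
§4 applies: 11 − 3 = 8.
§5 applies (level before this adjustment is 8 ≥ 7, so +2): 8 + 2 = 10.
§6 applies (level before this adjustment is 10 < 12, so +2): 10 + 2 = 12.
Final offense level: 12.
Criminal history: 4 prior points → Category C (3-13).
Level 12 falls in the 11-13 band.
Grid: Level 11-13 × Category C = 112-144 weeks.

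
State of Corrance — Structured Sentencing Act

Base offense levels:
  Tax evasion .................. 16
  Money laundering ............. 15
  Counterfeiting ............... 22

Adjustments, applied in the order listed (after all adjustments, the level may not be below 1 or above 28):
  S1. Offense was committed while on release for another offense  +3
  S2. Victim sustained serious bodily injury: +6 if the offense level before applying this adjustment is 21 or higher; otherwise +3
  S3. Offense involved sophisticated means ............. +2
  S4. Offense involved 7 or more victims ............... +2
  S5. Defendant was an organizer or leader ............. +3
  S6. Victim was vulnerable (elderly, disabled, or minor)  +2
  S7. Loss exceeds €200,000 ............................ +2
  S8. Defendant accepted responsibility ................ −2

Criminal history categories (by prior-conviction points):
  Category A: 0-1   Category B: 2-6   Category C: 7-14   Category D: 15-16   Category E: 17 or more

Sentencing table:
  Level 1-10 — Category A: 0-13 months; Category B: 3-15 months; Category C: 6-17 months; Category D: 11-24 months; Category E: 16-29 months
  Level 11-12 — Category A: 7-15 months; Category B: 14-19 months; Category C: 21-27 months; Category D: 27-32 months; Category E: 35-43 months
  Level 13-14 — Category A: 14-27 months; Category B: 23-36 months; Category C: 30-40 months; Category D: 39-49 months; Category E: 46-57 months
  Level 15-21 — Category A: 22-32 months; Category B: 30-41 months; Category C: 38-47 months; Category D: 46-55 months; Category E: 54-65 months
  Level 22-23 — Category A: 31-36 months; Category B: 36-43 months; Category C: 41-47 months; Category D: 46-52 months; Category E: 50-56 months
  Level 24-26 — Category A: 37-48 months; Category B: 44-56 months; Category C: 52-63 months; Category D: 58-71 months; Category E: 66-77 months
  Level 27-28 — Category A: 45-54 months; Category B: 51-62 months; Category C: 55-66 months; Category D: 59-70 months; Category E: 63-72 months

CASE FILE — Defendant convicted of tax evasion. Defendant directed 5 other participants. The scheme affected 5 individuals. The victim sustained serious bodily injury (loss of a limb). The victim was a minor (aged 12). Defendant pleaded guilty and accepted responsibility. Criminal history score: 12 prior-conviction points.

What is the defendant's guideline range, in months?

41-47 months

Base offense level for tax evasion: 16.
S2 applies (level before this adjustment is 16 < 21, so +3): 16 + 3 = 19.
S3 does not apply.
S4 does not apply.
S5 applies: 19 + 3 = 22.
S6 applies: 22 + 2 = 24.
S8 applies: 24 − 2 = 22.
Final offense level: 22.
Criminal history: 12 prior points → Category C (7-14).
Level 22 falls in the 22-23 band.
Grid: Level 22-23 × Category C = 41-47 months.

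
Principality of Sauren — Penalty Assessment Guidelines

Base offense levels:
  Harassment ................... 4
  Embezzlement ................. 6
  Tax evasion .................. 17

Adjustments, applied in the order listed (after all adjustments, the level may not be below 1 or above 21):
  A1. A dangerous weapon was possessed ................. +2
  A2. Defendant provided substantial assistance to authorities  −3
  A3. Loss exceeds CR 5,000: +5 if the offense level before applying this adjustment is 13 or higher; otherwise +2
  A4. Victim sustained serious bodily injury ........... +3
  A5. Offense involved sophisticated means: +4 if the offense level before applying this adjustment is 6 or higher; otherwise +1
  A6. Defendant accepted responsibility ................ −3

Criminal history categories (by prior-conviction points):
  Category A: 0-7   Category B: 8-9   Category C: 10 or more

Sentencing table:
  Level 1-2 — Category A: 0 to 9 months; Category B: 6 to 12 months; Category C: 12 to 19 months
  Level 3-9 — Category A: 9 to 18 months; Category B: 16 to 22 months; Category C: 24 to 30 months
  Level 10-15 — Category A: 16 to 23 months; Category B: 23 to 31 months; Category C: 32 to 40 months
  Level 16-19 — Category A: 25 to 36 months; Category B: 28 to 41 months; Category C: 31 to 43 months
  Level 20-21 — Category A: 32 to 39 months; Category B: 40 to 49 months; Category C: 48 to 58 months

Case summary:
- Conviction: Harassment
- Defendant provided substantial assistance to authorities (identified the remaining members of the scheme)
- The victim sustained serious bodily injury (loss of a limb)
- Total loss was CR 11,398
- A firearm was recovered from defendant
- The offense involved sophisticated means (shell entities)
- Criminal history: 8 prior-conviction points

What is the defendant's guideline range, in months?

23-31 months

Base offense level for harassment: 4.
A1 applies: 4 + 2 = 6.
A2 applies: 6 − 3 = 3.
A3 applies (level before this adjustment is 3 < 13, so +2): 3 + 2 = 5.
A4 applies: 5 + 3 = 8.
A5 applies (level before this adjustment is 8 ≥ 6, so +4): 8 + 4 = 12.
Final offense level: 12.
Criminal history: 8 prior points → Category B (8-9).
Level 12 falls in the 10-15 band.
Grid: Level 10-15 × Category B = 23-31 months.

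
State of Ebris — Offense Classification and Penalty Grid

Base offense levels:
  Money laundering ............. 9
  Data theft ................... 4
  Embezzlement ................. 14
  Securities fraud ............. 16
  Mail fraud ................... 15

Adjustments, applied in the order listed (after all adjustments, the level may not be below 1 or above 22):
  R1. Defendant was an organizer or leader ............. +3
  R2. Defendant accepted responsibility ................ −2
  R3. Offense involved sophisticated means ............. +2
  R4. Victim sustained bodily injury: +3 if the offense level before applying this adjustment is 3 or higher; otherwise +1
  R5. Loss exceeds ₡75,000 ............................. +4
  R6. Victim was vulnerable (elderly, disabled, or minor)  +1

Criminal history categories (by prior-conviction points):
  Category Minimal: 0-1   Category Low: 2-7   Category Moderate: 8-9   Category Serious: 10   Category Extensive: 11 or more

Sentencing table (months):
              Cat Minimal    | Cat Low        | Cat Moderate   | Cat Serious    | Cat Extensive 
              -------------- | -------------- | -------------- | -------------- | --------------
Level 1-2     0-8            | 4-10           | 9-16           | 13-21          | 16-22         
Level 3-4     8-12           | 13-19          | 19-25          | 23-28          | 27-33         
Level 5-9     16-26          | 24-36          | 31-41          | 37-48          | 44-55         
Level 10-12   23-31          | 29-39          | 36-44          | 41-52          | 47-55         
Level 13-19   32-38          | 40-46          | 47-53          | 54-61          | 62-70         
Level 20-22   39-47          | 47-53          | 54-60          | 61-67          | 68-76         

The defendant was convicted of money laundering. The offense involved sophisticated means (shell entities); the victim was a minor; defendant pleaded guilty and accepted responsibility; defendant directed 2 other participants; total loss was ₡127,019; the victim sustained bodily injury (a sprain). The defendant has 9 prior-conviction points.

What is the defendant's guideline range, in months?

Base offense level for money laundering: 9.
R1 applies: 9 + 3 = 12.
R2 applies: 12 − 2 = 10.
R3 applies: 10 + 2 = 12.
R4 applies (level before this adjustment is 12 ≥ 3, so +3): 12 + 3 = 15.
R5 applies: 15 + 4 = 19.
R6 applies: 19 + 1 = 20.
Final offense level: 20.
Criminal history: 9 prior points → Category Moderate (8-9).
Level 20 falls in the 20-22 band.
Grid: Level 20-22 × Category Moderate = 54-60 months.

54-60 months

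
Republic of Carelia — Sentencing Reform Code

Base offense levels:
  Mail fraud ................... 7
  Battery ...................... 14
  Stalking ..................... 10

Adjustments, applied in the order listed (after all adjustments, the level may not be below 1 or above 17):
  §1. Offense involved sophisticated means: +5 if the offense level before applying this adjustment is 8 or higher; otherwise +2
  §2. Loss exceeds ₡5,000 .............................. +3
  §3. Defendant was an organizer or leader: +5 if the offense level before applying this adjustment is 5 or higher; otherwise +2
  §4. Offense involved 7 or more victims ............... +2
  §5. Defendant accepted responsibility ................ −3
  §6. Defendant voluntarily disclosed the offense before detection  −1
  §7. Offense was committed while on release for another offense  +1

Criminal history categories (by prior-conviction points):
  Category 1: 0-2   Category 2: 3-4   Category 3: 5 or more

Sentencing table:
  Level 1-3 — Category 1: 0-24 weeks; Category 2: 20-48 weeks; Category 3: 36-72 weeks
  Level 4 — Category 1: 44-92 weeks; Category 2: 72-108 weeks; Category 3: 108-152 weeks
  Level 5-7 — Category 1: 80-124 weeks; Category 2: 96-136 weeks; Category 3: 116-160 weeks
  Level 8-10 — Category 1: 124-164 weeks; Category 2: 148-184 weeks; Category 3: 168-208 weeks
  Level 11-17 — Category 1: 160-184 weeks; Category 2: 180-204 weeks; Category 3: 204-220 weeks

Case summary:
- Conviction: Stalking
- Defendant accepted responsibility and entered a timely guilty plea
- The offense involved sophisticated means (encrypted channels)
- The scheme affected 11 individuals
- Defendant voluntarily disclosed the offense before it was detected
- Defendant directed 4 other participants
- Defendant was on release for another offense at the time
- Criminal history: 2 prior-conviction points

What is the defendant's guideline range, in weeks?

Base offense level for stalking: 10.
§1 applies (level before this adjustment is 10 ≥ 8, so +5): 10 + 5 = 15.
§3 applies (level before this adjustment is 15 ≥ 5, so +5): 15 + 5 = 20.
§4 applies: 20 + 2 = 22.
§5 applies: 22 − 3 = 19.
§6 applies: 19 − 1 = 18.
§7 applies: 18 + 1 = 19.
Level 19 exceeds the maximum of 17; capped at 17.
Final offense level: 17.
Criminal history: 2 prior points → Category 1 (0-2).
Level 17 falls in the 11-17 band.
Grid: Level 11-17 × Category 1 = 160-184 weeks.

160-184 weeks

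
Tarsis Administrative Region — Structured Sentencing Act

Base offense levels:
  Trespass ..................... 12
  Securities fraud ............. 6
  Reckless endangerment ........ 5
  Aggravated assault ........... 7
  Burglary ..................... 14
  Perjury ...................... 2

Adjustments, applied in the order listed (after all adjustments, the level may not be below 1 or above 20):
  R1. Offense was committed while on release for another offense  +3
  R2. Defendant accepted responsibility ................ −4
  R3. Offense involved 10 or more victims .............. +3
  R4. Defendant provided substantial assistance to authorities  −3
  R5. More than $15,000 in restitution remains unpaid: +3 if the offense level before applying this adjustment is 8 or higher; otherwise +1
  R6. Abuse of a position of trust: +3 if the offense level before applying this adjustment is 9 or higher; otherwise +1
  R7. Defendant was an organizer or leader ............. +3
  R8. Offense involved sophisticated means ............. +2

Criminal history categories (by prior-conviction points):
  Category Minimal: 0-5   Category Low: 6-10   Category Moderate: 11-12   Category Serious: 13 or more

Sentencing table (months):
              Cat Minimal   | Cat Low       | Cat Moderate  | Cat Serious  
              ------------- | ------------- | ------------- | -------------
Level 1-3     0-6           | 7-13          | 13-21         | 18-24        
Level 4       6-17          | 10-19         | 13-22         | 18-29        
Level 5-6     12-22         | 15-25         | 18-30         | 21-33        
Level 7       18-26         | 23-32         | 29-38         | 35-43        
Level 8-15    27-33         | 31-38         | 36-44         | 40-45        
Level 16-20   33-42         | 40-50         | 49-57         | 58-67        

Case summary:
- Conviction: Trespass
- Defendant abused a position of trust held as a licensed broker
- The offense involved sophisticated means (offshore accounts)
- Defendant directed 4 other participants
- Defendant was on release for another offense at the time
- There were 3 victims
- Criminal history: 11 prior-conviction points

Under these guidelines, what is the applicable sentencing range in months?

Base offense level for trespass: 12.
R1 applies: 12 + 3 = 15.
R3 does not apply.
R5 does not apply.
R6 applies (level before this adjustment is 15 ≥ 9, so +3): 15 + 3 = 18.
R7 applies: 18 + 3 = 21.
R8 applies: 21 + 2 = 23.
Level 23 exceeds the maximum of 20; capped at 20.
Final offense level: 20.
Criminal history: 11 prior points → Category Moderate (11-12).
Level 20 falls in the 16-20 band.
Grid: Level 16-20 × Category Moderate = 49-57 months.

49-57 months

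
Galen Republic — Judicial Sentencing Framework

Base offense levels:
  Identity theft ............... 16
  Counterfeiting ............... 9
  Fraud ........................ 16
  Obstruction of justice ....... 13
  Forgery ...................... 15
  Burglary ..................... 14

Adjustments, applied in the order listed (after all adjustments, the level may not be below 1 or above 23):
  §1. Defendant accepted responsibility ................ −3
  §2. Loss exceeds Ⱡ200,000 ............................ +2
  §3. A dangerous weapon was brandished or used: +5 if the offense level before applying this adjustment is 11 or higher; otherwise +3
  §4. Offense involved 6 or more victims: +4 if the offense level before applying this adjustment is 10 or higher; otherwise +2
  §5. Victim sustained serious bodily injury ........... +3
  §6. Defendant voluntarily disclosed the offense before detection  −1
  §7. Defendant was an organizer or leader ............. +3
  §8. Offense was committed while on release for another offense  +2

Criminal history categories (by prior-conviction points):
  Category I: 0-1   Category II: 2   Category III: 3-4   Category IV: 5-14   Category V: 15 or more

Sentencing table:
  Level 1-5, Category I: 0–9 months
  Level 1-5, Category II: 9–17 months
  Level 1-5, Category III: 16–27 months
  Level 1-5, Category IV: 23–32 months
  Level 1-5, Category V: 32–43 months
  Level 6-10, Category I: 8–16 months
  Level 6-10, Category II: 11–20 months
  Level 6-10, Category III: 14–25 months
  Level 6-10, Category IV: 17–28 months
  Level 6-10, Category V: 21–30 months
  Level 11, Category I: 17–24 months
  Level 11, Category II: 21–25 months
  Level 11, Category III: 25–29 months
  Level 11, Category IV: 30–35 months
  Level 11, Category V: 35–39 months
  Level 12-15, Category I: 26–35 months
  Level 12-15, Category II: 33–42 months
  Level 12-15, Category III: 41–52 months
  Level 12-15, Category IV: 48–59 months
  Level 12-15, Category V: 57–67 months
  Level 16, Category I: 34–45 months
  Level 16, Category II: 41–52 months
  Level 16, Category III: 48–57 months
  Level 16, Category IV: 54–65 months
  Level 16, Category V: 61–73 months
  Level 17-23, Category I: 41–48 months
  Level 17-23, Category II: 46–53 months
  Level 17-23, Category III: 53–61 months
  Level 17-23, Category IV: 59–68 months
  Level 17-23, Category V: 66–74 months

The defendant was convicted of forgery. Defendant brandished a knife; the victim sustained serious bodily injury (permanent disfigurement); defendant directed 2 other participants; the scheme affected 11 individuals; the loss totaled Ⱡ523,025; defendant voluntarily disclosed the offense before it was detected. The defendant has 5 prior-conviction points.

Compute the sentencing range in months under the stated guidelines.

59-68 months

Base offense level for forgery: 15.
§1 does not apply.
§2 applies: 15 + 2 = 17.
§3 applies (level before this adjustment is 17 ≥ 11, so +5): 17 + 5 = 22.
§4 applies (level before this adjustment is 22 ≥ 10, so +4): 22 + 4 = 26.
§5 applies: 26 + 3 = 29.
§6 applies: 29 − 1 = 28.
§7 applies: 28 + 3 = 31.
§8 does not apply.
Level 31 exceeds the maximum of 23; capped at 23.
Final offense level: 23.
Criminal history: 5 prior points → Category IV (5-14).
Level 23 falls in the 17-23 band.
Grid: Level 17-23 × Category IV = 59-68 months.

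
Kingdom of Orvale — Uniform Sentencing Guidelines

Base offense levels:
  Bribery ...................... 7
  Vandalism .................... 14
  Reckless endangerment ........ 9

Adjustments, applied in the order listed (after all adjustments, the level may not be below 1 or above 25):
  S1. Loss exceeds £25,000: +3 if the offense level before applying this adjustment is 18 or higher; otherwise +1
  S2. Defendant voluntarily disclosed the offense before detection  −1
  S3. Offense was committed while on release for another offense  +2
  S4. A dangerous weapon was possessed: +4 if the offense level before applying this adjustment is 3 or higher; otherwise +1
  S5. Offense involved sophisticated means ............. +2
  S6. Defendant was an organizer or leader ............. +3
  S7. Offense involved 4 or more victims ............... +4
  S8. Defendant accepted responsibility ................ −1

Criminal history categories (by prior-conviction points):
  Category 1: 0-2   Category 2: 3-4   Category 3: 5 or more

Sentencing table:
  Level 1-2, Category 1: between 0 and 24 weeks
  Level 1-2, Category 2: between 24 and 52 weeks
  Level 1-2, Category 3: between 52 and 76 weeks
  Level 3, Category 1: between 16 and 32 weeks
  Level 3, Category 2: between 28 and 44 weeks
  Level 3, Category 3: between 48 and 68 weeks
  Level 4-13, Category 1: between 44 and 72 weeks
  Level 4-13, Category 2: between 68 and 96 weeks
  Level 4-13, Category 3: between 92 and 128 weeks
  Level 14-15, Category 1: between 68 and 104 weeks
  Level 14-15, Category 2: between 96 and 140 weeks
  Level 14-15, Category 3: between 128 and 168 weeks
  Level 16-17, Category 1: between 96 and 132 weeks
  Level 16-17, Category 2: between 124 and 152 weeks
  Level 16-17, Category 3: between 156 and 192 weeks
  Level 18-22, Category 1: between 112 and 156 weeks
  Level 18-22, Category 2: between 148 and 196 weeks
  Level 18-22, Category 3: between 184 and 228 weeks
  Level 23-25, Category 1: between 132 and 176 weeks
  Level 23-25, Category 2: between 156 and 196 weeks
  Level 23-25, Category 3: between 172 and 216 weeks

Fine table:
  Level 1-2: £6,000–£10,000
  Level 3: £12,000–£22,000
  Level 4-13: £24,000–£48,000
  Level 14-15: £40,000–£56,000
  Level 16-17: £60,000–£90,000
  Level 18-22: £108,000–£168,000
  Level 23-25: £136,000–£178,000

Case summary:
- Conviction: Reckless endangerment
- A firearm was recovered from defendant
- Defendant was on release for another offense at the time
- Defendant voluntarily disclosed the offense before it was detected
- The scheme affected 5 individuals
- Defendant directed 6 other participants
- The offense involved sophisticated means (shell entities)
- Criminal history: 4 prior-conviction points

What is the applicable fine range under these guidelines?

Base offense level for reckless endangerment: 9.
S1 does not apply.
S2 applies: 9 − 1 = 8.
S3 applies: 8 + 2 = 10.
S4 applies (level before this adjustment is 10 ≥ 3, so +4): 10 + 4 = 14.
S5 applies: 14 + 2 = 16.
S6 applies: 16 + 3 = 19.
S7 applies: 19 + 4 = 23.
Final offense level: 23.
Level 23 falls in the 23-25 band.
Fine table: Level 23-25 → £136,000–£178,000.

£136,000–£178,000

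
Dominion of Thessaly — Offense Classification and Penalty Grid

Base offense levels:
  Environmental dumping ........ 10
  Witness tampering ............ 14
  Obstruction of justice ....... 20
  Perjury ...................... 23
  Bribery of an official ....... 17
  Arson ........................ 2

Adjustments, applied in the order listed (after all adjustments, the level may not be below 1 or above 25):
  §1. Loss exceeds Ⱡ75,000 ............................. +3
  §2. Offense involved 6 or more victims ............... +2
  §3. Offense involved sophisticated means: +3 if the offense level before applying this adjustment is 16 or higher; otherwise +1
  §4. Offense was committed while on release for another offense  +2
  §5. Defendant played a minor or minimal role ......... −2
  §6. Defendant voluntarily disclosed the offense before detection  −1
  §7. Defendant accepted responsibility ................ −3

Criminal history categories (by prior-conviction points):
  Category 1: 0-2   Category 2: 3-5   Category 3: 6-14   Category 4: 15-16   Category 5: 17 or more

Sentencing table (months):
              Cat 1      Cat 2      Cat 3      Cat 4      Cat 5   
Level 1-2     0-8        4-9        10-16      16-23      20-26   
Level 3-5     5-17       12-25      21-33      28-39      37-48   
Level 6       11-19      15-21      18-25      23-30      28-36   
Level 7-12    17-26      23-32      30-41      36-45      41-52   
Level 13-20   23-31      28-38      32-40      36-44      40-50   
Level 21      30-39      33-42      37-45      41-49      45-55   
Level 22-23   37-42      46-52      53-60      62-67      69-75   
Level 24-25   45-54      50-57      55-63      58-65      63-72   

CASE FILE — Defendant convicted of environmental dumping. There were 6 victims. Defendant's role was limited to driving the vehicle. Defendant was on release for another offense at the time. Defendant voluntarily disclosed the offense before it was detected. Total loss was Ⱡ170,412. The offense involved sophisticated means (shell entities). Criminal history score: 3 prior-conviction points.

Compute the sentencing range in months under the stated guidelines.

28-38 months

Base offense level for environmental dumping: 10.
§1 applies: 10 + 3 = 13.
§2 applies: 13 + 2 = 15.
§3 applies (level before this adjustment is 15 < 16, so +1): 15 + 1 = 16.
§4 applies: 16 + 2 = 18.
§5 applies: 18 − 2 = 16.
§6 applies: 16 − 1 = 15.
§7 does not apply.
Final offense level: 15.
Criminal history: 3 prior points → Category 2 (3-5).
Level 15 falls in the 13-20 band.
Grid: Level 13-20 × Category 2 = 28-38 months.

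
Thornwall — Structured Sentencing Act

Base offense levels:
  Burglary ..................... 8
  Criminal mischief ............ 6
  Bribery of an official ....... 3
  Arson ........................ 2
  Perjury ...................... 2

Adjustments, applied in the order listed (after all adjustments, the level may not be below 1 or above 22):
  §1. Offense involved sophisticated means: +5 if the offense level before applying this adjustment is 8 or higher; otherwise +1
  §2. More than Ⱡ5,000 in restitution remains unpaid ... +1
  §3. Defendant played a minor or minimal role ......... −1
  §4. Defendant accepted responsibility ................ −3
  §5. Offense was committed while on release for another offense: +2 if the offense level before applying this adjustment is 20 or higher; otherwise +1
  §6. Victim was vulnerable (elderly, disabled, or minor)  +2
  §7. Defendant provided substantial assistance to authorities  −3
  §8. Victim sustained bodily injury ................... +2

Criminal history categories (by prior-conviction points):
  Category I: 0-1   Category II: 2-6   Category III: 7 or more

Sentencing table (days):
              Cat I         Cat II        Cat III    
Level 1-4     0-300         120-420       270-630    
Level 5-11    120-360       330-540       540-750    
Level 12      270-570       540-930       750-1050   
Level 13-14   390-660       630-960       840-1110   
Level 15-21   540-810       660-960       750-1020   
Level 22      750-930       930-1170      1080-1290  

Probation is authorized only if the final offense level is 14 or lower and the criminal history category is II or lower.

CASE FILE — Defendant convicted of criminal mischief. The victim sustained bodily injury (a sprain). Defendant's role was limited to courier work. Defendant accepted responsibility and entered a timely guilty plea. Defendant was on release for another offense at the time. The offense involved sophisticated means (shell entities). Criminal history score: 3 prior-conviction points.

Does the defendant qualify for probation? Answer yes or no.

Base offense level for criminal mischief: 6.
§1 applies (level before this adjustment is 6 < 8, so +1): 6 + 1 = 7.
§3 applies: 7 − 1 = 6.
§4 applies: 6 − 3 = 3.
§5 applies (level before this adjustment is 3 < 20, so +1): 3 + 1 = 4.
§8 applies: 4 + 2 = 6.
Final offense level: 6.
Criminal history: 3 prior points → Category II (2-6).
Level 6 falls in the 5-11 band.
Grid: Level 5-11 × Category II = 330-540 days.
Probation check: level 6 ≤ 14 and category II ≤ II → eligible.

Yes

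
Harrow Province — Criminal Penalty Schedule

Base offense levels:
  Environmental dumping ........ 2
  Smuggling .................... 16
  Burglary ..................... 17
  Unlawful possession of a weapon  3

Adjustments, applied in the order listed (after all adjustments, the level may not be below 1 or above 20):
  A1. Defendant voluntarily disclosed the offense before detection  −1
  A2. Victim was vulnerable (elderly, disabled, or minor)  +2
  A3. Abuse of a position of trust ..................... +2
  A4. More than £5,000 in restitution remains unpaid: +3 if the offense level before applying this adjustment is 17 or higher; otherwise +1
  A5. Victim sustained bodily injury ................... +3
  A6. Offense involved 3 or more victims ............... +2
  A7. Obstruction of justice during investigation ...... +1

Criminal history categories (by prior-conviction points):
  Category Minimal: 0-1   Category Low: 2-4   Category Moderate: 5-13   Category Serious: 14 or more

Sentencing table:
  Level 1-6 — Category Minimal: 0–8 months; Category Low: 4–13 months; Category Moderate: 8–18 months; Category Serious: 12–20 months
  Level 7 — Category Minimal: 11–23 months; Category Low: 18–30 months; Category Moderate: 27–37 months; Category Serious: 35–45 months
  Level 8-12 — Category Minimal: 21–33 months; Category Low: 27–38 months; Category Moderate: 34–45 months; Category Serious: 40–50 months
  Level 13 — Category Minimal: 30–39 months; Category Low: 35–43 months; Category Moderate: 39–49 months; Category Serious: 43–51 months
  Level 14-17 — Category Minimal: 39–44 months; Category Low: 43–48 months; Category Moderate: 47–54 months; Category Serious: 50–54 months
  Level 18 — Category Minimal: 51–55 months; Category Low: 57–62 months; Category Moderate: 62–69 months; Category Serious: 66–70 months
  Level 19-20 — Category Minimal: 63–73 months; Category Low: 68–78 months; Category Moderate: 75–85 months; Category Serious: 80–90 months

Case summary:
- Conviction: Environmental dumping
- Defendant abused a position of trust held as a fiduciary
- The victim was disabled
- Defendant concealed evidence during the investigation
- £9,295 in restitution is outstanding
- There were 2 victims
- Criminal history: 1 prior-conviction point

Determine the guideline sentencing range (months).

Base offense level for environmental dumping: 2.
A1 does not apply.
A2 applies: 2 + 2 = 4.
A3 applies: 4 + 2 = 6.
A4 applies (level before this adjustment is 6 < 17, so +1): 6 + 1 = 7.
A5 does not apply.
A6 does not apply.
A7 applies: 7 + 1 = 8.
Final offense level: 8.
Criminal history: 1 prior point → Category Minimal (0-1).
Level 8 falls in the 8-12 band.
Grid: Level 8-12 × Category Minimal = 21-33 months.

21-33 months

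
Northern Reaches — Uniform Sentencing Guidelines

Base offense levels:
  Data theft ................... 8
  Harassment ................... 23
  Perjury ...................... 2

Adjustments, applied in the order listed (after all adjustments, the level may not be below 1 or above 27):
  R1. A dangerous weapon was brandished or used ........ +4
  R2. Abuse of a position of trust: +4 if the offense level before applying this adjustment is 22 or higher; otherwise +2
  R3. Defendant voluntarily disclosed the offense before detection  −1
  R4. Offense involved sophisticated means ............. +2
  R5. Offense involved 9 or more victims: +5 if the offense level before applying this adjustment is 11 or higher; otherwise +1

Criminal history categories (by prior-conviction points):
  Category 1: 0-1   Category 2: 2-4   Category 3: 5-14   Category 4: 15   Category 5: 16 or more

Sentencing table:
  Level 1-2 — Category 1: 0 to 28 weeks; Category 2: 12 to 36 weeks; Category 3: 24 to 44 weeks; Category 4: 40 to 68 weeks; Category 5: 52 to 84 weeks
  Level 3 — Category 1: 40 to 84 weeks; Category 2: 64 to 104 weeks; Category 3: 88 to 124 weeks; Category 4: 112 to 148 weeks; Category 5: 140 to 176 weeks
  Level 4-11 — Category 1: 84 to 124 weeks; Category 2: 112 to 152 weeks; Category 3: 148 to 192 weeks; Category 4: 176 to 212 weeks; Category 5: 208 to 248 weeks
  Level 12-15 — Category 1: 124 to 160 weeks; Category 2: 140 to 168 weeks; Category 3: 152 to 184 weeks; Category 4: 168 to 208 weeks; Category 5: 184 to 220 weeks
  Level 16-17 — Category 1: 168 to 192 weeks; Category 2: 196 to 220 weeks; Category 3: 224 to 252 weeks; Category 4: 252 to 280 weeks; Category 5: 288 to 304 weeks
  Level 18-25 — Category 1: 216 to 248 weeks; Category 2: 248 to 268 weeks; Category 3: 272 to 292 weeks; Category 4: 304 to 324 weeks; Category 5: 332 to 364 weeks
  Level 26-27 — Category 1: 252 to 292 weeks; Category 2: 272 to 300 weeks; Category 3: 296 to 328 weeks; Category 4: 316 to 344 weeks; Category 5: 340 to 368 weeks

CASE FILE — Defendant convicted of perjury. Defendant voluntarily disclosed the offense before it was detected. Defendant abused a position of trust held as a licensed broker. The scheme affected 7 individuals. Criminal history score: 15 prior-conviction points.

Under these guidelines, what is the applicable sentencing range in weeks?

Base offense level for perjury: 2.
R2 applies (level before this adjustment is 2 < 22, so +2): 2 + 2 = 4.
R3 applies: 4 − 1 = 3.
Final offense level: 3.
Criminal history: 15 prior points → Category 4 (15).
Level 3 falls in the 3 band.
Grid: Level 3 × Category 4 = 112-148 weeks.

112-148 weeks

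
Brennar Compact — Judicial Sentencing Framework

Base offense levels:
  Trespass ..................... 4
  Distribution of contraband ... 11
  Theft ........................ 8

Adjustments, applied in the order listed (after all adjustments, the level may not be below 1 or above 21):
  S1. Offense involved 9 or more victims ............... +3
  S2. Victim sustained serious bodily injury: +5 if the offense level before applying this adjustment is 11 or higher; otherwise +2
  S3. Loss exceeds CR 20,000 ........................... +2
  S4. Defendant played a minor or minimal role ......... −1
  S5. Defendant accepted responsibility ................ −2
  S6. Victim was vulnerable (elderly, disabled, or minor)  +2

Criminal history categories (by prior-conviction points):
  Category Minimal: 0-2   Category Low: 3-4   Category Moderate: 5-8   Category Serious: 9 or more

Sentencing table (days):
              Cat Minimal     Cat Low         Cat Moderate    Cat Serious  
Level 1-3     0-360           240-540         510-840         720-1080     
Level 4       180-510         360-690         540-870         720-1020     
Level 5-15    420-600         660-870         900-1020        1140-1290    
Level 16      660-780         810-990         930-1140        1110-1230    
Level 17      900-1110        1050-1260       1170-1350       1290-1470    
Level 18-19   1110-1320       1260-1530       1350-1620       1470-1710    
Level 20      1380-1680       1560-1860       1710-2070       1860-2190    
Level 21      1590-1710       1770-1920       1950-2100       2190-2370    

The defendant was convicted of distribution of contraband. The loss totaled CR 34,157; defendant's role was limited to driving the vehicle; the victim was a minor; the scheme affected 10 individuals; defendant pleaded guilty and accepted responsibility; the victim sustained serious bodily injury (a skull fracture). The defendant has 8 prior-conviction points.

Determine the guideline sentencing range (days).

Base offense level for distribution of contraband: 11.
S1 applies: 11 + 3 = 14.
S2 applies (level before this adjustment is 14 ≥ 11, so +5): 14 + 5 = 19.
S3 applies: 19 + 2 = 21.
S4 applies: 21 − 1 = 20.
S5 applies: 20 − 2 = 18.
S6 applies: 18 + 2 = 20.
Final offense level: 20.
Criminal history: 8 prior points → Category Moderate (5-8).
Level 20 falls in the 20 band.
Grid: Level 20 × Category Moderate = 1710-2070 days.

1710-2070 days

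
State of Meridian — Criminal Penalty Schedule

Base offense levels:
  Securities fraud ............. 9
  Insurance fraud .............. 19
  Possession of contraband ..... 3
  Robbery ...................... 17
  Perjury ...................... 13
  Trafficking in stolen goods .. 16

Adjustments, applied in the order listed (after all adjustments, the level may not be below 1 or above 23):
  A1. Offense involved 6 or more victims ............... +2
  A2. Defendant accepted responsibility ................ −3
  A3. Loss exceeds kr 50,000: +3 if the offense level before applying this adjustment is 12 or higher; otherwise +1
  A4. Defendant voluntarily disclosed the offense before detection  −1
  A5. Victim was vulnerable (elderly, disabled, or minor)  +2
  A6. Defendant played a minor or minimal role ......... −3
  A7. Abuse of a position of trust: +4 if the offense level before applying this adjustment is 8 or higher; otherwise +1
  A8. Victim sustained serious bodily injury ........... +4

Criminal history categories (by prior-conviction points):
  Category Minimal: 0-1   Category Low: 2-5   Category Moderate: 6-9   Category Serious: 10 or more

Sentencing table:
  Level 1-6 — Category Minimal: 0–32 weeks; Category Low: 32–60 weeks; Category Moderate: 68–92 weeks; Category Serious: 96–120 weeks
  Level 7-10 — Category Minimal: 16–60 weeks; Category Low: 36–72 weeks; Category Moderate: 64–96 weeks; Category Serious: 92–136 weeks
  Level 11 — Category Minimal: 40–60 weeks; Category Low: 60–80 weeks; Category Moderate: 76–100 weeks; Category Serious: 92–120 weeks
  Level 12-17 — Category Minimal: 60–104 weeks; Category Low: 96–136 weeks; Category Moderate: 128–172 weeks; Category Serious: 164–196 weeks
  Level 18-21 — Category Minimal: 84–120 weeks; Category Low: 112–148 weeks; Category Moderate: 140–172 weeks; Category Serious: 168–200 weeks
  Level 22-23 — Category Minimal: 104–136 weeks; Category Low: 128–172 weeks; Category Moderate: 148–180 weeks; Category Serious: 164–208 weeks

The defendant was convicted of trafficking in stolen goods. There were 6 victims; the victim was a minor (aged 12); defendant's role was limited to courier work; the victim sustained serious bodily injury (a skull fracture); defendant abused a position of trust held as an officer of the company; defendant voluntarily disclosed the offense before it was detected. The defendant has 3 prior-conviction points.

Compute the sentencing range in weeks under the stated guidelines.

128-172 weeks

Base offense level for trafficking in stolen goods: 16.
A1 applies: 16 + 2 = 18.
A4 applies: 18 − 1 = 17.
A5 applies: 17 + 2 = 19.
A6 applies: 19 − 3 = 16.
A7 applies (level before this adjustment is 16 ≥ 8, so +4): 16 + 4 = 20.
A8 applies: 20 + 4 = 24.
Level 24 exceeds the maximum of 23; capped at 23.
Final offense level: 23.
Criminal history: 3 prior points → Category Low (2-5).
Level 23 falls in the 22-23 band.
Grid: Level 22-23 × Category Low = 128-172 weeks.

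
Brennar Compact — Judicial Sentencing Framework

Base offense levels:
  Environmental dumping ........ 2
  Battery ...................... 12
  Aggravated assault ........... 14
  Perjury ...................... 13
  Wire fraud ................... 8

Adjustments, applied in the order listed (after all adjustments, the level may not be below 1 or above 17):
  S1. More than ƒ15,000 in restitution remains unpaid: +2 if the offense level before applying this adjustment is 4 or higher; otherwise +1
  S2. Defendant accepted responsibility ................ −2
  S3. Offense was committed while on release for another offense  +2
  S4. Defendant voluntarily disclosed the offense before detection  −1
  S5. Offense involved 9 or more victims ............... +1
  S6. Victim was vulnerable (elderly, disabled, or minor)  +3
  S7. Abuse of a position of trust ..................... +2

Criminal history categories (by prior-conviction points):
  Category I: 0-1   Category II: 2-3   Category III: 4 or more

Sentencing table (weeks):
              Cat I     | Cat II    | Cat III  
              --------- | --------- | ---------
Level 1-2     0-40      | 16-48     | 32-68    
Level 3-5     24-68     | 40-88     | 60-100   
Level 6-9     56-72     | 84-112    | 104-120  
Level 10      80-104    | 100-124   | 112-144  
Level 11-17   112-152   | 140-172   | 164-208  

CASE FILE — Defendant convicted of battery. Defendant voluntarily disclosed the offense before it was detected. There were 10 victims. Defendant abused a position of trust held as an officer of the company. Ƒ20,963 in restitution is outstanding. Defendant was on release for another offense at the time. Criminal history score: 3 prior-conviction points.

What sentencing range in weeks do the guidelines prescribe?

140-172 weeks

Base offense level for battery: 12.
S1 applies (level before this adjustment is 12 ≥ 4, so +2): 12 + 2 = 14.
S3 applies: 14 + 2 = 16.
S4 applies: 16 − 1 = 15.
S5 applies: 15 + 1 = 16.
S6 does not apply.
S7 applies: 16 + 2 = 18.
Level 18 exceeds the maximum of 17; capped at 17.
Final offense level: 17.
Criminal history: 3 prior points → Category II (2-3).
Level 17 falls in the 11-17 band.
Grid: Level 11-17 × Category II = 140-172 weeks.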